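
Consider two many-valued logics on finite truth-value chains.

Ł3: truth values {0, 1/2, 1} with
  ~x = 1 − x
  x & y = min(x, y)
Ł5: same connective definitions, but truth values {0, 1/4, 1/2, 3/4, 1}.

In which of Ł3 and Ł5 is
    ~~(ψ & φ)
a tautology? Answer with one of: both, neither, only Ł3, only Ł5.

In Ł3: at φ = 0, ψ = 0 the value is 0 — not a tautology.
In Ł5: at φ = 0, ψ = 0 the value is 0 — not a tautology.

neither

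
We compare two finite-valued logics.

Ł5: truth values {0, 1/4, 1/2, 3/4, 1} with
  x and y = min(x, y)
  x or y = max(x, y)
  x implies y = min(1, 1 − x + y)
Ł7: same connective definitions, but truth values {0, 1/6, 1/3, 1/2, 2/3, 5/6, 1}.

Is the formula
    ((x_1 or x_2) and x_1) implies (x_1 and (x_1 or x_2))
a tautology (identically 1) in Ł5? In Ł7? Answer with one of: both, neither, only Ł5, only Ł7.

In Ł5: every assignment gives 1 — tautology.
In Ł7: every assignment gives 1 — tautology.

both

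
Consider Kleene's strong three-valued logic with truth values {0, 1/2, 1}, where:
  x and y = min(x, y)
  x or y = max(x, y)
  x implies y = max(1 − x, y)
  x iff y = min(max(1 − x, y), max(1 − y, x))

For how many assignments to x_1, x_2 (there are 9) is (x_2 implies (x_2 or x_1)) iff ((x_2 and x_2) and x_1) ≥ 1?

x_1 = 0, x_2 = 0 ↦ 0  <
x_1 = 0, x_2 = 1/2 ↦ 1/2  <
x_1 = 0, x_2 = 1 ↦ 0  <
x_1 = 1/2, x_2 = 0 ↦ 0  <
x_1 = 1/2, x_2 = 1/2 ↦ 1/2  <
x_1 = 1/2, x_2 = 1 ↦ 1/2  <
x_1 = 1, x_2 = 0 ↦ 0  <
x_1 = 1, x_2 = 1/2 ↦ 1/2  <
x_1 = 1, x_2 = 1 ↦ 1  ≥
So 1 of the 9 assignments meets the threshold.

1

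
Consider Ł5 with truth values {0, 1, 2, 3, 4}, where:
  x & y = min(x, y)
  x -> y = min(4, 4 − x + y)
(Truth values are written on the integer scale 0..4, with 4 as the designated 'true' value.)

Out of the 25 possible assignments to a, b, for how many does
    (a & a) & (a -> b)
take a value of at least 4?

1

value 4: 1 assignment (counts)
value 3: 4 assignments
value 2: 7 assignments
value 1: 7 assignments
value 0: 6 assignments
So 1 of the 25 assignments meets the threshold.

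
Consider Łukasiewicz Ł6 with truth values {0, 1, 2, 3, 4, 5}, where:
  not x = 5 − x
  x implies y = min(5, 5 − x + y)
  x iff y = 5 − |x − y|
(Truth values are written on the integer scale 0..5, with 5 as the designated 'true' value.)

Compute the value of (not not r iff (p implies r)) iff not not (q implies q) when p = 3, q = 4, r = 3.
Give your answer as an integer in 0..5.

3

not r = not 3 = 2
not not r = not 2 = 3
p implies r = 3 implies 3 = 5
not not r iff (p implies r) = 3 iff 5 = 3
q implies q = 4 implies 4 = 5
not (q implies q) = not 5 = 0
not not (q implies q) = not 0 = 5
(not not r iff (p implies r)) iff not not (q implies q) = 3 iff 5 = 3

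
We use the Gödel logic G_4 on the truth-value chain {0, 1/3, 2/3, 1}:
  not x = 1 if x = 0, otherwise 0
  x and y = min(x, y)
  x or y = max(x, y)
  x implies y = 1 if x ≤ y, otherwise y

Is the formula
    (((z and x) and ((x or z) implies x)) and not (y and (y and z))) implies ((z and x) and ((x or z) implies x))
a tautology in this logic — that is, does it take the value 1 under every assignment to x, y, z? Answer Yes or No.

At x = 1/3, y = 0, z = 1, for instance:
z and x = 1 and 1/3 = 1/3
x or z = 1/3 or 1 = 1
(x or z) implies x = 1 implies 1/3 = 1/3
(z and x) and ((x or z) implies x) = 1/3 and 1/3 = 1/3
y and z = 0 and 1 = 0
y and (y and z) = 0 and 0 = 0
not (y and (y and z)) = not 0 = 1
((z and x) and ((x or z) implies x)) and not (y and (y and z)) = 1/3 and 1 = 1/3
(((z and x) and ((x or z) implies x)) and not (y and (y and z))) implies ((z and x) and ((x or z) implies x)) = 1/3 implies 1/3 = 1
and checking the remaining 63 assignments likewise gives ≥ 1 in every case.

Yes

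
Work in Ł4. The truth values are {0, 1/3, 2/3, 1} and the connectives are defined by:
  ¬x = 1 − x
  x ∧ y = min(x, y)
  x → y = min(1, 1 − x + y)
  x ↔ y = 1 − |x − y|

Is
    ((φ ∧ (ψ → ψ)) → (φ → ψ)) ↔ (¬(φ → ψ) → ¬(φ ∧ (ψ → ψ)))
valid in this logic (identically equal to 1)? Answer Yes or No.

φ = 0, ψ = 0 ↦ 1
φ = 0, ψ = 1/3 ↦ 1
φ = 0, ψ = 2/3 ↦ 1
φ = 0, ψ = 1 ↦ 1
φ = 1/3, ψ = 0 ↦ 1
φ = 1/3, ψ = 1/3 ↦ 1
φ = 1/3, ψ = 2/3 ↦ 1
φ = 1/3, ψ = 1 ↦ 1
φ = 2/3, ψ = 0 ↦ 1
φ = 2/3, ψ = 1/3 ↦ 1
φ = 2/3, ψ = 2/3 ↦ 1
φ = 2/3, ψ = 1 ↦ 1
φ = 1, ψ = 0 ↦ 1
φ = 1, ψ = 1/3 ↦ 1
φ = 1, ψ = 2/3 ↦ 1
φ = 1, ψ = 1 ↦ 1
Every assignment gives a value ≥ 1.

Yes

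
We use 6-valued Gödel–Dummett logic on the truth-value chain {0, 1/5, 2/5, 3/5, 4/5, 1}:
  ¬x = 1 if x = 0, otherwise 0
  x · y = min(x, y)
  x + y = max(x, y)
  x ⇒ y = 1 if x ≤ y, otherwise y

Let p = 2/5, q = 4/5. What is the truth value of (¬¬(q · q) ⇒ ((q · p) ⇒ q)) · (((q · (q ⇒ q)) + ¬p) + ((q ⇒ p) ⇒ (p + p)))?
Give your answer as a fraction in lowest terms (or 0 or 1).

1

q · q = 4/5 · 4/5 = 4/5
¬(q · q) = ¬4/5 = 0
¬¬(q · q) = ¬0 = 1
q · p = 4/5 · 2/5 = 2/5
(q · p) ⇒ q = 2/5 ⇒ 4/5 = 1
¬¬(q · q) ⇒ ((q · p) ⇒ q) = 1 ⇒ 1 = 1
q ⇒ q = 4/5 ⇒ 4/5 = 1
q · (q ⇒ q) = 4/5 · 1 = 4/5
¬p = ¬2/5 = 0
(q · (q ⇒ q)) + ¬p = 4/5 + 0 = 4/5
q ⇒ p = 4/5 ⇒ 2/5 = 2/5
p + p = 2/5 + 2/5 = 2/5
(q ⇒ p) ⇒ (p + p) = 2/5 ⇒ 2/5 = 1
((q · (q ⇒ q)) + ¬p) + ((q ⇒ p) ⇒ (p + p)) = 4/5 + 1 = 1
(¬¬(q · q) ⇒ ((q · p) ⇒ q)) · (((q · (q ⇒ q)) + ¬p) + ((q ⇒ p) ⇒ (p + p))) = 1 · 1 = 1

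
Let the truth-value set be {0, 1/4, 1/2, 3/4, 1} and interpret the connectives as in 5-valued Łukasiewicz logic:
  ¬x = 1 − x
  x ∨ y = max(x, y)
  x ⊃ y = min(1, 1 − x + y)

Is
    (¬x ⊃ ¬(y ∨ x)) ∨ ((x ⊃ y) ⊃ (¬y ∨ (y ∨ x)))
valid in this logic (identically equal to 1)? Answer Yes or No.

Counterexample: take x = 0, y = 1/4.
¬x = ¬0 = 1
y ∨ x = 1/4 ∨ 0 = 1/4
¬(y ∨ x) = ¬1/4 = 3/4
¬x ⊃ ¬(y ∨ x) = 1 ⊃ 3/4 = 3/4
x ⊃ y = 0 ⊃ 1/4 = 1
¬y = ¬1/4 = 3/4
y ∨ x = 1/4 ∨ 0 = 1/4
¬y ∨ (y ∨ x) = 3/4 ∨ 1/4 = 3/4
(x ⊃ y) ⊃ (¬y ∨ (y ∨ x)) = 1 ⊃ 3/4 = 3/4
(¬x ⊃ ¬(y ∨ x)) ∨ ((x ⊃ y) ⊃ (¬y ∨ (y ∨ x))) = 3/4 ∨ 3/4 = 3/4
This gives 3/4 ≠ 1.

No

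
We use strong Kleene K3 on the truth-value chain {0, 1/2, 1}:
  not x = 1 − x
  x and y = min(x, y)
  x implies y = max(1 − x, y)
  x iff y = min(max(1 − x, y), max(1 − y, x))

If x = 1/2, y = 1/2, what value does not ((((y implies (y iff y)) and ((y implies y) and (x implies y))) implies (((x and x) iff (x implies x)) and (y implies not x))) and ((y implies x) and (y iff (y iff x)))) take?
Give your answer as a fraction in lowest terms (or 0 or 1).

1/2

y iff y = 1/2 iff 1/2 = 1/2
y implies (y iff y) = 1/2 implies 1/2 = 1/2
y implies y = 1/2 implies 1/2 = 1/2
x implies y = 1/2 implies 1/2 = 1/2
(y implies y) and (x implies y) = 1/2 and 1/2 = 1/2
(y implies (y iff y)) and ((y implies y) and (x implies y)) = 1/2 and 1/2 = 1/2
x and x = 1/2 and 1/2 = 1/2
x implies x = 1/2 implies 1/2 = 1/2
(x and x) iff (x implies x) = 1/2 iff 1/2 = 1/2
not x = not 1/2 = 1/2
y implies not x = 1/2 implies 1/2 = 1/2
((x and x) iff (x implies x)) and (y implies not x) = 1/2 and 1/2 = 1/2
((y implies (y iff y)) and ((y implies y) and (x implies y))) implies (((x and x) iff (x implies x)) and (y implies not x)) = 1/2 implies 1/2 = 1/2
y implies x = 1/2 implies 1/2 = 1/2
y iff x = 1/2 iff 1/2 = 1/2
y iff (y iff x) = 1/2 iff 1/2 = 1/2
(y implies x) and (y iff (y iff x)) = 1/2 and 1/2 = 1/2
(((y implies (y iff y)) and ((y implies y) and (x implies y))) implies (((x and x) iff (x implies x)) and (y implies not x))) and ((y implies x) and (y iff (y iff x))) = 1/2 and 1/2 = 1/2
not ((((y implies (y iff y)) and ((y implies y) and (x implies y))) implies (((x and x) iff (x implies x)) and (y implies not x))) and ((y implies x) and (y iff (y iff x)))) = not 1/2 = 1/2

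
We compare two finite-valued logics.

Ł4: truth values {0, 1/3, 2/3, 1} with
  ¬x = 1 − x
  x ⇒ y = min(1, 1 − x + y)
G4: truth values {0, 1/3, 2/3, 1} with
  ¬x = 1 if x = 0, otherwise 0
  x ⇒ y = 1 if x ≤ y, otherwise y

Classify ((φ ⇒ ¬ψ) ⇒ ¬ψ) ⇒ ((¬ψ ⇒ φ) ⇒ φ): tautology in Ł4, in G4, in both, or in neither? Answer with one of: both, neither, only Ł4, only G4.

In Ł4: every assignment gives 1 — tautology.
In G4: at φ = 1/3, ψ = 1/3 the value is 1/3 — not a tautology.

only Ł4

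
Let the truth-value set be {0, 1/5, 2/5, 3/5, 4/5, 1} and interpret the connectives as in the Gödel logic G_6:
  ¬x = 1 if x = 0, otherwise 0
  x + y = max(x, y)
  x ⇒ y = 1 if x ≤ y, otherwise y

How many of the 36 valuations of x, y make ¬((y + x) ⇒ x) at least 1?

value 1: 5 assignments (counts)
value 0: 31 assignments
So 5 of the 36 assignments meet the threshold.

5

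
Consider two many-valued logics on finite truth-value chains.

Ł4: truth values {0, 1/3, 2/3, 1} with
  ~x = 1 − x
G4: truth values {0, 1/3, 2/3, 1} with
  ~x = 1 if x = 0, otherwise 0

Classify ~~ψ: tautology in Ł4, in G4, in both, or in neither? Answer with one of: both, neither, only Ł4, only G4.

In Ł4: at ψ = 0 the value is 0 — not a tautology.
In G4: at ψ = 0 the value is 0 — not a tautology.

neither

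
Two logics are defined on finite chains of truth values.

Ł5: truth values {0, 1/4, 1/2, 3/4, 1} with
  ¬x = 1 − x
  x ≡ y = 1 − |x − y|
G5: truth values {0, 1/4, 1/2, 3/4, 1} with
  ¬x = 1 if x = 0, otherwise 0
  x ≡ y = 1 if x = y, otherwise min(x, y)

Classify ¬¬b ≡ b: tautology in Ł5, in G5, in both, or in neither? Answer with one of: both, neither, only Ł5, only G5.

only Ł5

In Ł5: every assignment gives 1 — tautology.
In G5: at b = 1/4 the value is 1/4 — not a tautology.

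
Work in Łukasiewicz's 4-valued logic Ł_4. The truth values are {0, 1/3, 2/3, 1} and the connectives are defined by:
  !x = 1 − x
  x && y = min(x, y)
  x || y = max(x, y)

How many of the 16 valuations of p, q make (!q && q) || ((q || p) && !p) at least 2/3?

4

p = 0, q = 0 ↦ 0  <
p = 0, q = 1/3 ↦ 1/3  <
p = 0, q = 2/3 ↦ 2/3  ≥
p = 0, q = 1 ↦ 1  ≥
p = 1/3, q = 0 ↦ 1/3  <
p = 1/3, q = 1/3 ↦ 1/3  <
p = 1/3, q = 2/3 ↦ 2/3  ≥
p = 1/3, q = 1 ↦ 2/3  ≥
p = 2/3, q = 0 ↦ 1/3  <
p = 2/3, q = 1/3 ↦ 1/3  <
p = 2/3, q = 2/3 ↦ 1/3  <
p = 2/3, q = 1 ↦ 1/3  <
p = 1, q = 0 ↦ 0  <
p = 1, q = 1/3 ↦ 1/3  <
p = 1, q = 2/3 ↦ 1/3  <
p = 1, q = 1 ↦ 0  <
So 4 of the 16 assignments meet the threshold.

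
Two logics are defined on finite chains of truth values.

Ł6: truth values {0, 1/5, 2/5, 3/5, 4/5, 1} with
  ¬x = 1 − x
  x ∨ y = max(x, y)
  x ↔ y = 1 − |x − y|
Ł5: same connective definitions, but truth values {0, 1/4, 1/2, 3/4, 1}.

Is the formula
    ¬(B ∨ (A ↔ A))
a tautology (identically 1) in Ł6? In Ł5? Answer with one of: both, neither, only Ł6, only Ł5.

In Ł6: at A = 0, B = 0 the value is 0 — not a tautology.
In Ł5: at A = 0, B = 0 the value is 0 — not a tautology.

neither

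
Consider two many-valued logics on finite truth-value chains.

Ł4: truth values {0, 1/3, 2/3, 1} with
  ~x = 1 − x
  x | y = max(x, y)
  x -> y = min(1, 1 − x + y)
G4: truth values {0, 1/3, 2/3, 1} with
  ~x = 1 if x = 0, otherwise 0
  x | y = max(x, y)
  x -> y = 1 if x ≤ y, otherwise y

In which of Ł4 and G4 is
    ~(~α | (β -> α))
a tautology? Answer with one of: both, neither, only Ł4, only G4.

neither

In Ł4: at α = 0, β = 0 the value is 0 — not a tautology.
In G4: at α = 0, β = 0 the value is 0 — not a tautology.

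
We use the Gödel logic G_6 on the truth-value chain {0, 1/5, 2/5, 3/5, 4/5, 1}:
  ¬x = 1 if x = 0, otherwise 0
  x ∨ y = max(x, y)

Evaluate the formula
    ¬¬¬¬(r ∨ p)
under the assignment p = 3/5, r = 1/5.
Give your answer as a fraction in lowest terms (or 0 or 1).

r ∨ p = 1/5 ∨ 3/5 = 3/5
¬(r ∨ p) = ¬3/5 = 0
¬¬(r ∨ p) = ¬0 = 1
¬¬¬(r ∨ p) = ¬1 = 0
¬¬¬¬(r ∨ p) = ¬0 = 1

1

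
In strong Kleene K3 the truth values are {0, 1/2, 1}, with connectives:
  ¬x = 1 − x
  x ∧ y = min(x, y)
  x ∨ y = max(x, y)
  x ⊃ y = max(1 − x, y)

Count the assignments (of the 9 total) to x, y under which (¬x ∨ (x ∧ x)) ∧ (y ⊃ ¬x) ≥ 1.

4

x = 0, y = 0 ↦ 1  ≥
x = 0, y = 1/2 ↦ 1  ≥
x = 0, y = 1 ↦ 1  ≥
x = 1/2, y = 0 ↦ 1/2  <
x = 1/2, y = 1/2 ↦ 1/2  <
x = 1/2, y = 1 ↦ 1/2  <
x = 1, y = 0 ↦ 1  ≥
x = 1, y = 1/2 ↦ 1/2  <
x = 1, y = 1 ↦ 0  <
So 4 of the 9 assignments meet the threshold.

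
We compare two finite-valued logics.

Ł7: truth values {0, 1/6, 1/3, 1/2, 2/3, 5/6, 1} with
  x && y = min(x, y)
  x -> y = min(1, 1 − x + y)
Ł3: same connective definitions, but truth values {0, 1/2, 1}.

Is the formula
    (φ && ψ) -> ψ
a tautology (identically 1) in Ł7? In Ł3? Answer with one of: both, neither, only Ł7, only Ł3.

both

In Ł7: every assignment gives 1 — tautology.
In Ł3: every assignment gives 1 — tautology.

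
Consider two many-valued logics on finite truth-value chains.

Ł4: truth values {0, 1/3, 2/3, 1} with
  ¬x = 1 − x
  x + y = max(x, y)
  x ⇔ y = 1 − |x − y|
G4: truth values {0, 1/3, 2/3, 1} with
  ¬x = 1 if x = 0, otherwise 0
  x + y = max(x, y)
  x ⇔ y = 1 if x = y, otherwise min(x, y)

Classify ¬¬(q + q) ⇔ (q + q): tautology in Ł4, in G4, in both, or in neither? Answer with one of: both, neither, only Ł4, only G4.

only Ł4

In Ł4: every assignment gives 1 — tautology.
In G4: at q = 1/3 the value is 1/3 — not a tautology.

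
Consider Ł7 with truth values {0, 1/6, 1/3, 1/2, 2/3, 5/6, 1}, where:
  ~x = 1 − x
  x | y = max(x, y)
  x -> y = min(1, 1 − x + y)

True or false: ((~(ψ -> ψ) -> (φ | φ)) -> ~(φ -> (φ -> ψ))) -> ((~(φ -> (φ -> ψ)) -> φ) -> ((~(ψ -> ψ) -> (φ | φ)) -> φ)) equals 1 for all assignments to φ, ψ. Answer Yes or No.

At φ = 5/6, ψ = 1, for instance:
ψ -> ψ = 1 -> 1 = 1
~(ψ -> ψ) = ~1 = 0
φ | φ = 5/6 | 5/6 = 5/6
~(ψ -> ψ) -> (φ | φ) = 0 -> 5/6 = 1
φ -> ψ = 5/6 -> 1 = 1
φ -> (φ -> ψ) = 5/6 -> 1 = 1
~(φ -> (φ -> ψ)) = ~1 = 0
(~(ψ -> ψ) -> (φ | φ)) -> ~(φ -> (φ -> ψ)) = 1 -> 0 = 0
~(φ -> (φ -> ψ)) -> φ = 0 -> 5/6 = 1
(~(ψ -> ψ) -> (φ | φ)) -> φ = 1 -> 5/6 = 5/6
(~(φ -> (φ -> ψ)) -> φ) -> ((~(ψ -> ψ) -> (φ | φ)) -> φ) = 1 -> 5/6 = 5/6
((~(ψ -> ψ) -> (φ | φ)) -> ~(φ -> (φ -> ψ))) -> ((~(φ -> (φ -> ψ)) -> φ) -> ((~(ψ -> ψ) -> (φ | φ)) -> φ)) = 0 -> 5/6 = 1
and checking the remaining 48 assignments likewise gives ≥ 1 in every case.

Yes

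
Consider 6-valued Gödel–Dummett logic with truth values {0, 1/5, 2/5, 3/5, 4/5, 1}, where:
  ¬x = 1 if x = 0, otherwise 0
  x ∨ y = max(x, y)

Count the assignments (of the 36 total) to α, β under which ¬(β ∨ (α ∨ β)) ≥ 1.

1

value 1: 1 assignment (counts)
value 0: 35 assignments
So 1 of the 36 assignments meets the threshold.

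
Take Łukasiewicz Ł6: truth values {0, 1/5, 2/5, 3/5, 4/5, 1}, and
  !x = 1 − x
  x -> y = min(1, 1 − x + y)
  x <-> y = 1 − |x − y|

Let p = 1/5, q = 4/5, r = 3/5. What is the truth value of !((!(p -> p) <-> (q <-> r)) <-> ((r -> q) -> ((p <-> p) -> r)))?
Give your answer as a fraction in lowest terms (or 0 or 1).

2/5

p -> p = 1/5 -> 1/5 = 1
!(p -> p) = !1 = 0
q <-> r = 4/5 <-> 3/5 = 4/5
!(p -> p) <-> (q <-> r) = 0 <-> 4/5 = 1/5
r -> q = 3/5 -> 4/5 = 1
p <-> p = 1/5 <-> 1/5 = 1
(p <-> p) -> r = 1 -> 3/5 = 3/5
(r -> q) -> ((p <-> p) -> r) = 1 -> 3/5 = 3/5
(!(p -> p) <-> (q <-> r)) <-> ((r -> q) -> ((p <-> p) -> r)) = 1/5 <-> 3/5 = 3/5
!((!(p -> p) <-> (q <-> r)) <-> ((r -> q) -> ((p <-> p) -> r))) = !3/5 = 2/5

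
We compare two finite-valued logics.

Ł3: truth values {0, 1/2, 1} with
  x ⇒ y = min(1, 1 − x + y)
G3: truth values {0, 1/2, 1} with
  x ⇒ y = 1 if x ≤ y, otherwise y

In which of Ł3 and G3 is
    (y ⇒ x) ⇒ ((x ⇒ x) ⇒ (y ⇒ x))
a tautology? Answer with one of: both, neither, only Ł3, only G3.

both

In Ł3: every assignment gives 1 — tautology.
In G3: every assignment gives 1 — tautology.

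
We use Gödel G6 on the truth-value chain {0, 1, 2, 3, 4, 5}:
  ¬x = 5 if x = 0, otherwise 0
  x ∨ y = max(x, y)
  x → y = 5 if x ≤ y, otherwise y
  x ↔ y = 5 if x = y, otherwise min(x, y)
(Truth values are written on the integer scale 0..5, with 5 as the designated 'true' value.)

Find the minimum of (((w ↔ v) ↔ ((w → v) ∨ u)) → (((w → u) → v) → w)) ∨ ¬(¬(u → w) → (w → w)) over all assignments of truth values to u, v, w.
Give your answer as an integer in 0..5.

Take u = 0, v = 0, w = 1:
w ↔ v = 1 ↔ 0 = 0
w → v = 1 → 0 = 0
(w → v) ∨ u = 0 ∨ 0 = 0
(w ↔ v) ↔ ((w → v) ∨ u) = 0 ↔ 0 = 5
w → u = 1 → 0 = 0
(w → u) → v = 0 → 0 = 5
((w → u) → v) → w = 5 → 1 = 1
((w ↔ v) ↔ ((w → v) ∨ u)) → (((w → u) → v) → w) = 5 → 1 = 1
u → w = 0 → 1 = 5
¬(u → w) = ¬5 = 0
w → w = 1 → 1 = 5
¬(u → w) → (w → w) = 0 → 5 = 5
¬(¬(u → w) → (w → w)) = ¬5 = 0
(((w ↔ v) ↔ ((w → v) ∨ u)) → (((w → u) → v) → w)) ∨ ¬(¬(u → w) → (w → w)) = 1 ∨ 0 = 1
No assignment yields a value below 1, so this is the minimum.

1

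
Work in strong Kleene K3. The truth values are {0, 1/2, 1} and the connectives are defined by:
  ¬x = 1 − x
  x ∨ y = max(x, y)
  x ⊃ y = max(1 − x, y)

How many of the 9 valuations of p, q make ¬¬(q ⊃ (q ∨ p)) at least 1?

p = 0, q = 0 ↦ 1  ≥
p = 0, q = 1/2 ↦ 1/2  <
p = 0, q = 1 ↦ 1  ≥
p = 1/2, q = 0 ↦ 1  ≥
p = 1/2, q = 1/2 ↦ 1/2  <
p = 1/2, q = 1 ↦ 1  ≥
p = 1, q = 0 ↦ 1  ≥
p = 1, q = 1/2 ↦ 1  ≥
p = 1, q = 1 ↦ 1  ≥
So 7 of the 9 assignments meet the threshold.

7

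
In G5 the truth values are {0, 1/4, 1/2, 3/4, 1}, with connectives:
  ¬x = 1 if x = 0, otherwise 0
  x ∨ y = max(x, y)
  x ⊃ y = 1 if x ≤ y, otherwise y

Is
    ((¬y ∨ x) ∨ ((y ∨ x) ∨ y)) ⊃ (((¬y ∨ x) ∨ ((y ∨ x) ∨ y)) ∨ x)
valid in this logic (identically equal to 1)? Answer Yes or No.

At x = 0, y = 3/4, for instance:
¬y = ¬3/4 = 0
¬y ∨ x = 0 ∨ 0 = 0
y ∨ x = 3/4 ∨ 0 = 3/4
(y ∨ x) ∨ y = 3/4 ∨ 3/4 = 3/4
(¬y ∨ x) ∨ ((y ∨ x) ∨ y) = 0 ∨ 3/4 = 3/4
((¬y ∨ x) ∨ ((y ∨ x) ∨ y)) ∨ x = 3/4 ∨ 0 = 3/4
((¬y ∨ x) ∨ ((y ∨ x) ∨ y)) ⊃ (((¬y ∨ x) ∨ ((y ∨ x) ∨ y)) ∨ x) = 3/4 ⊃ 3/4 = 1
and checking the remaining 24 assignments likewise gives ≥ 1 in every case.

Yes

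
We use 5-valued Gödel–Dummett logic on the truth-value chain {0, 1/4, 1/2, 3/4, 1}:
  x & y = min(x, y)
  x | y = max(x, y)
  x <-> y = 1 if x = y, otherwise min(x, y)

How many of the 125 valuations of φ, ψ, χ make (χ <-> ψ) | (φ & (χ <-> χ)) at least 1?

value 1: 45 assignments (counts)
value 3/4: 26 assignments
value 1/2: 26 assignments
value 1/4: 20 assignments
value 0: 8 assignments
So 45 of the 125 assignments meet the threshold.

45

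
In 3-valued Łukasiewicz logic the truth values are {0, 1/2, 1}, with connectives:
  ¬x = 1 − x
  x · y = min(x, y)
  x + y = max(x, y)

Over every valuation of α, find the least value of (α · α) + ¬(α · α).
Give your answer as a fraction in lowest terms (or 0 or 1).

1/2

Take α = 1/2:
α · α = 1/2 · 1/2 = 1/2
α · α = 1/2 · 1/2 = 1/2
¬(α · α) = ¬1/2 = 1/2
(α · α) + ¬(α · α) = 1/2 + 1/2 = 1/2
No assignment yields a value below 1/2, so this is the minimum.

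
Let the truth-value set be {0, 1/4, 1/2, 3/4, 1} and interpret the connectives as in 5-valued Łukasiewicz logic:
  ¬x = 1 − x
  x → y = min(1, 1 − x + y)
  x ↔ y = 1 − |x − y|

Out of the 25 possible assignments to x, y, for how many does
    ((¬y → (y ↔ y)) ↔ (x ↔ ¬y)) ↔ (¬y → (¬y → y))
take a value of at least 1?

value 1: 6 assignments (counts)
value 3/4: 8 assignments
value 1/2: 6 assignments
value 1/4: 3 assignments
value 0: 2 assignments
So 6 of the 25 assignments meet the threshold.

6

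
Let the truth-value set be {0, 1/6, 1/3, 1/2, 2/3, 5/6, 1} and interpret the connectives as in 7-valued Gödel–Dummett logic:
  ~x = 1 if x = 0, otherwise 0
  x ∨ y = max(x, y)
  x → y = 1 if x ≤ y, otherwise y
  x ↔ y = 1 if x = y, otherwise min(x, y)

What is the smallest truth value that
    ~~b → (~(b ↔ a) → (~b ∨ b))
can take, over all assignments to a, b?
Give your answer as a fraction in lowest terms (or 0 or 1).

1/6

Take a = 0, b = 1/6:
~b = ~1/6 = 0
~~b = ~0 = 1
b ↔ a = 1/6 ↔ 0 = 0
~(b ↔ a) = ~0 = 1
~b = ~1/6 = 0
~b ∨ b = 0 ∨ 1/6 = 1/6
~(b ↔ a) → (~b ∨ b) = 1 → 1/6 = 1/6
~~b → (~(b ↔ a) → (~b ∨ b)) = 1 → 1/6 = 1/6
No assignment yields a value below 1/6, so this is the minimum.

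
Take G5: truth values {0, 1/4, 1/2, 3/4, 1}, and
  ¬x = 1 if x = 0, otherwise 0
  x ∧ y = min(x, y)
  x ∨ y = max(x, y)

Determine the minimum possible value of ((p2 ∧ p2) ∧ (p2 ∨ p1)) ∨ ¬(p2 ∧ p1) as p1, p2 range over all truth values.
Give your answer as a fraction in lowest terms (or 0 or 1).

1/4

Take p1 = 1/4, p2 = 1/4:
p2 ∧ p2 = 1/4 ∧ 1/4 = 1/4
p2 ∨ p1 = 1/4 ∨ 1/4 = 1/4
(p2 ∧ p2) ∧ (p2 ∨ p1) = 1/4 ∧ 1/4 = 1/4
p2 ∧ p1 = 1/4 ∧ 1/4 = 1/4
¬(p2 ∧ p1) = ¬1/4 = 0
((p2 ∧ p2) ∧ (p2 ∨ p1)) ∨ ¬(p2 ∧ p1) = 1/4 ∨ 0 = 1/4
No assignment yields a value below 1/4, so this is the minimum.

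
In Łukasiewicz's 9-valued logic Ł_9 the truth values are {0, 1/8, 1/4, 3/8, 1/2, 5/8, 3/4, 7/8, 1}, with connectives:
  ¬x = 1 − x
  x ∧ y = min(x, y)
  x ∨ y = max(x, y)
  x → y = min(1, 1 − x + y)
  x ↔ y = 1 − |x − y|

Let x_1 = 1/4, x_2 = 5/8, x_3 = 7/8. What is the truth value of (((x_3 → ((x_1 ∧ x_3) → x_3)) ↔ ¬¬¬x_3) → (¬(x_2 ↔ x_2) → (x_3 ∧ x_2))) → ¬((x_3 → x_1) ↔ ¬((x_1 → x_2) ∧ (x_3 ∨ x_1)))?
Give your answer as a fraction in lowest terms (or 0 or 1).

1/4

x_1 ∧ x_3 = 1/4 ∧ 7/8 = 1/4
(x_1 ∧ x_3) → x_3 = 1/4 → 7/8 = 1
x_3 → ((x_1 ∧ x_3) → x_3) = 7/8 → 1 = 1
¬x_3 = ¬7/8 = 1/8
¬¬x_3 = ¬1/8 = 7/8
¬¬¬x_3 = ¬7/8 = 1/8
(x_3 → ((x_1 ∧ x_3) → x_3)) ↔ ¬¬¬x_3 = 1 ↔ 1/8 = 1/8
x_2 ↔ x_2 = 5/8 ↔ 5/8 = 1
¬(x_2 ↔ x_2) = ¬1 = 0
x_3 ∧ x_2 = 7/8 ∧ 5/8 = 5/8
¬(x_2 ↔ x_2) → (x_3 ∧ x_2) = 0 → 5/8 = 1
((x_3 → ((x_1 ∧ x_3) → x_3)) ↔ ¬¬¬x_3) → (¬(x_2 ↔ x_2) → (x_3 ∧ x_2)) = 1/8 → 1 = 1
x_3 → x_1 = 7/8 → 1/4 = 3/8
x_1 → x_2 = 1/4 → 5/8 = 1
x_3 ∨ x_1 = 7/8 ∨ 1/4 = 7/8
(x_1 → x_2) ∧ (x_3 ∨ x_1) = 1 ∧ 7/8 = 7/8
¬((x_1 → x_2) ∧ (x_3 ∨ x_1)) = ¬7/8 = 1/8
(x_3 → x_1) ↔ ¬((x_1 → x_2) ∧ (x_3 ∨ x_1)) = 3/8 ↔ 1/8 = 3/4
¬((x_3 → x_1) ↔ ¬((x_1 → x_2) ∧ (x_3 ∨ x_1))) = ¬3/4 = 1/4
(((x_3 → ((x_1 ∧ x_3) → x_3)) ↔ ¬¬¬x_3) → (¬(x_2 ↔ x_2) → (x_3 ∧ x_2))) → ¬((x_3 → x_1) ↔ ¬((x_1 → x_2) ∧ (x_3 ∨ x_1))) = 1 → 1/4 = 1/4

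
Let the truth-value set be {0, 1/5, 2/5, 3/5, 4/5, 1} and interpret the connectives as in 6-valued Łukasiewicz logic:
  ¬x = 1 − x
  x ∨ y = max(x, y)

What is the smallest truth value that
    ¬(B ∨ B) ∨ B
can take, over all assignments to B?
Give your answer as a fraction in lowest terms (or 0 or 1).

Take B = 2/5:
B ∨ B = 2/5 ∨ 2/5 = 2/5
¬(B ∨ B) = ¬2/5 = 3/5
¬(B ∨ B) ∨ B = 3/5 ∨ 2/5 = 3/5
No assignment yields a value below 3/5, so this is the minimum.

3/5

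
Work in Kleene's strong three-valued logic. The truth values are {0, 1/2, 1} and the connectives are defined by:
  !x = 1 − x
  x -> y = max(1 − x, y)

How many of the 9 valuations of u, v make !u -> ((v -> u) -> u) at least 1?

u = 0, v = 0 ↦ 0  <
u = 0, v = 1/2 ↦ 1/2  <
u = 0, v = 1 ↦ 1  ≥
u = 1/2, v = 0 ↦ 1/2  <
u = 1/2, v = 1/2 ↦ 1/2  <
u = 1/2, v = 1 ↦ 1/2  <
u = 1, v = 0 ↦ 1  ≥
u = 1, v = 1/2 ↦ 1  ≥
u = 1, v = 1 ↦ 1  ≥
So 4 of the 9 assignments meet the threshold.

4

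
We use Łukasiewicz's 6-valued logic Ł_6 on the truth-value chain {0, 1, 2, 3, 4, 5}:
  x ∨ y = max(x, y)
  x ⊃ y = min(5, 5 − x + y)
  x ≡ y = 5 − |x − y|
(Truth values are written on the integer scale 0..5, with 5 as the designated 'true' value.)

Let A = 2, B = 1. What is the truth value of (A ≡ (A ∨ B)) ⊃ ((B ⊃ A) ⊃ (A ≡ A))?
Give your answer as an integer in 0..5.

5

A ∨ B = 2 ∨ 1 = 2
A ≡ (A ∨ B) = 2 ≡ 2 = 5
B ⊃ A = 1 ⊃ 2 = 5
A ≡ A = 2 ≡ 2 = 5
(B ⊃ A) ⊃ (A ≡ A) = 5 ⊃ 5 = 5
(A ≡ (A ∨ B)) ⊃ ((B ⊃ A) ⊃ (A ≡ A)) = 5 ⊃ 5 = 5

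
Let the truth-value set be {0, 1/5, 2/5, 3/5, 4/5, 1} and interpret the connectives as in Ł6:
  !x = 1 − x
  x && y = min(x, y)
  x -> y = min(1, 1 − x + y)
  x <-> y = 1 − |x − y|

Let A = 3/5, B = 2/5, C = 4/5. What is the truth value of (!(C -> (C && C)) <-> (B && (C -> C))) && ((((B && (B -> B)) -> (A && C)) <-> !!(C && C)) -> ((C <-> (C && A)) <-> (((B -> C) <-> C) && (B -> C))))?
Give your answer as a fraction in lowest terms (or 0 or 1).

C && C = 4/5 && 4/5 = 4/5
C -> (C && C) = 4/5 -> 4/5 = 1
!(C -> (C && C)) = !1 = 0
C -> C = 4/5 -> 4/5 = 1
B && (C -> C) = 2/5 && 1 = 2/5
!(C -> (C && C)) <-> (B && (C -> C)) = 0 <-> 2/5 = 3/5
B -> B = 2/5 -> 2/5 = 1
B && (B -> B) = 2/5 && 1 = 2/5
A && C = 3/5 && 4/5 = 3/5
(B && (B -> B)) -> (A && C) = 2/5 -> 3/5 = 1
C && C = 4/5 && 4/5 = 4/5
!(C && C) = !4/5 = 1/5
!!(C && C) = !1/5 = 4/5
((B && (B -> B)) -> (A && C)) <-> !!(C && C) = 1 <-> 4/5 = 4/5
C && A = 4/5 && 3/5 = 3/5
C <-> (C && A) = 4/5 <-> 3/5 = 4/5
B -> C = 2/5 -> 4/5 = 1
(B -> C) <-> C = 1 <-> 4/5 = 4/5
B -> C = 2/5 -> 4/5 = 1
((B -> C) <-> C) && (B -> C) = 4/5 && 1 = 4/5
(C <-> (C && A)) <-> (((B -> C) <-> C) && (B -> C)) = 4/5 <-> 4/5 = 1
(((B && (B -> B)) -> (A && C)) <-> !!(C && C)) -> ((C <-> (C && A)) <-> (((B -> C) <-> C) && (B -> C))) = 4/5 -> 1 = 1
(!(C -> (C && C)) <-> (B && (C -> C))) && ((((B && (B -> B)) -> (A && C)) <-> !!(C && C)) -> ((C <-> (C && A)) <-> (((B -> C) <-> C) && (B -> C)))) = 3/5 && 1 = 3/5

3/5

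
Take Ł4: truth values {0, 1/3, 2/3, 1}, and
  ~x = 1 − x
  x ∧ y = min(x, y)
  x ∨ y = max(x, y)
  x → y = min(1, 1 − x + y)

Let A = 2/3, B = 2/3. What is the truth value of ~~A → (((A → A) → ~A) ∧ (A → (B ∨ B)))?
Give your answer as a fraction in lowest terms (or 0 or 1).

2/3

~A = ~2/3 = 1/3
~~A = ~1/3 = 2/3
A → A = 2/3 → 2/3 = 1
~A = ~2/3 = 1/3
(A → A) → ~A = 1 → 1/3 = 1/3
B ∨ B = 2/3 ∨ 2/3 = 2/3
A → (B ∨ B) = 2/3 → 2/3 = 1
((A → A) → ~A) ∧ (A → (B ∨ B)) = 1/3 ∧ 1 = 1/3
~~A → (((A → A) → ~A) ∧ (A → (B ∨ B))) = 2/3 → 1/3 = 2/3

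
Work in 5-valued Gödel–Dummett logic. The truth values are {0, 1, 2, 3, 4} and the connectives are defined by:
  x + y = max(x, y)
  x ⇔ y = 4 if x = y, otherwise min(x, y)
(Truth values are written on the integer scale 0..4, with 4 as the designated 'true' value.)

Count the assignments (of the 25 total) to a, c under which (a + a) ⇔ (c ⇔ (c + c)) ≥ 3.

10

value 4: 5 assignments (counts)
value 3: 5 assignments (counts)
value 2: 5 assignments
value 1: 5 assignments
value 0: 5 assignments
So 10 of the 25 assignments meet the threshold.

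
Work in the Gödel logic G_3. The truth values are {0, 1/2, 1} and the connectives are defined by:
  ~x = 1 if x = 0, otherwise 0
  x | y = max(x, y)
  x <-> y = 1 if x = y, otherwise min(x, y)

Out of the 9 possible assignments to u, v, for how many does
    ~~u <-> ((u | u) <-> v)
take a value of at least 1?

u = 0, v = 0 ↦ 0  <
u = 0, v = 1/2 ↦ 1  ≥
u = 0, v = 1 ↦ 1  ≥
u = 1/2, v = 0 ↦ 0  <
u = 1/2, v = 1/2 ↦ 1  ≥
u = 1/2, v = 1 ↦ 1/2  <
u = 1, v = 0 ↦ 0  <
u = 1, v = 1/2 ↦ 1/2  <
u = 1, v = 1 ↦ 1  ≥
So 4 of the 9 assignments meet the threshold.

4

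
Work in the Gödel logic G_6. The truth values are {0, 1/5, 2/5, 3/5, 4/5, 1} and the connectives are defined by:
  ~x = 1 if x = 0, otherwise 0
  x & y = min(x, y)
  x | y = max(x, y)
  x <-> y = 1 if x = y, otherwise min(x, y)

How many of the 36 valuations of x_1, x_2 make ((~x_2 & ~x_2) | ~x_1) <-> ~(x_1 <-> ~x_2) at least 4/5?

value 1: 1 assignment (counts)
value 0: 35 assignments
So 1 of the 36 assignments meets the threshold.

1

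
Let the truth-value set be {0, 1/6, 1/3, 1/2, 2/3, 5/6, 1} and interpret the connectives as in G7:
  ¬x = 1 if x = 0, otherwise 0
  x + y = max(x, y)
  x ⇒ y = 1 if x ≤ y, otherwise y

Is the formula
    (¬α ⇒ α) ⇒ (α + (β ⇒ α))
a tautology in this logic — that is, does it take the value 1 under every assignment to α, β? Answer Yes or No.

No

Counterexample: take α = 1/6, β = 1/3.
¬α = ¬1/6 = 0
¬α ⇒ α = 0 ⇒ 1/6 = 1
β ⇒ α = 1/3 ⇒ 1/6 = 1/6
α + (β ⇒ α) = 1/6 + 1/6 = 1/6
(¬α ⇒ α) ⇒ (α + (β ⇒ α)) = 1 ⇒ 1/6 = 1/6
This gives 1/6 ≠ 1.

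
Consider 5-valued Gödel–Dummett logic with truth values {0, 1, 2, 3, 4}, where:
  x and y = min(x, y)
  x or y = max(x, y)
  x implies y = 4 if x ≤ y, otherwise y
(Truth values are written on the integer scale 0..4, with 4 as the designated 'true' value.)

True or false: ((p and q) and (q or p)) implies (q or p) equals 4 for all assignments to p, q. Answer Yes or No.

At p = 1, q = 0, for instance:
p and q = 1 and 0 = 0
q or p = 0 or 1 = 1
(p and q) and (q or p) = 0 and 1 = 0
((p and q) and (q or p)) implies (q or p) = 0 implies 1 = 4
and checking the remaining 24 assignments likewise gives ≥ 4 in every case.

Yes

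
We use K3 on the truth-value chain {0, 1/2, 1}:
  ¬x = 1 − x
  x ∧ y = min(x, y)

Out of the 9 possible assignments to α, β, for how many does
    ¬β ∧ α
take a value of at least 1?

α = 0, β = 0 ↦ 0  <
α = 0, β = 1/2 ↦ 0  <
α = 0, β = 1 ↦ 0  <
α = 1/2, β = 0 ↦ 1/2  <
α = 1/2, β = 1/2 ↦ 1/2  <
α = 1/2, β = 1 ↦ 0  <
α = 1, β = 0 ↦ 1  ≥
α = 1, β = 1/2 ↦ 1/2  <
α = 1, β = 1 ↦ 0  <
So 1 of the 9 assignments meets the threshold.

1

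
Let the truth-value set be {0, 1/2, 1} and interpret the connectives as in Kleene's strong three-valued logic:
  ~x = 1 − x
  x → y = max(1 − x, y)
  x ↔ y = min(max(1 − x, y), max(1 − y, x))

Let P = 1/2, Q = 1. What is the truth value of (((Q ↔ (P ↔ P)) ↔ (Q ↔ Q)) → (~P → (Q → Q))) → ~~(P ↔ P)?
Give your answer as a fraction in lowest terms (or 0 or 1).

1/2

P ↔ P = 1/2 ↔ 1/2 = 1/2
Q ↔ (P ↔ P) = 1 ↔ 1/2 = 1/2
Q ↔ Q = 1 ↔ 1 = 1
(Q ↔ (P ↔ P)) ↔ (Q ↔ Q) = 1/2 ↔ 1 = 1/2
~P = ~1/2 = 1/2
Q → Q = 1 → 1 = 1
~P → (Q → Q) = 1/2 → 1 = 1
((Q ↔ (P ↔ P)) ↔ (Q ↔ Q)) → (~P → (Q → Q)) = 1/2 → 1 = 1
P ↔ P = 1/2 ↔ 1/2 = 1/2
~(P ↔ P) = ~1/2 = 1/2
~~(P ↔ P) = ~1/2 = 1/2
(((Q ↔ (P ↔ P)) ↔ (Q ↔ Q)) → (~P → (Q → Q))) → ~~(P ↔ P) = 1 → 1/2 = 1/2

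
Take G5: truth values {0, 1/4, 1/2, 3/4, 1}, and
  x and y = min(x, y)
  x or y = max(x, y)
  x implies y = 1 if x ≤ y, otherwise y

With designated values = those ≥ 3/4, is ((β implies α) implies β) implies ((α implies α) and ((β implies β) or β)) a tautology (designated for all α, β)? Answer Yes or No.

Yes

At α = 0, β = 1/2, for instance:
β implies α = 1/2 implies 0 = 0
(β implies α) implies β = 0 implies 1/2 = 1
α implies α = 0 implies 0 = 1
β implies β = 1/2 implies 1/2 = 1
(β implies β) or β = 1 or 1/2 = 1
(α implies α) and ((β implies β) or β) = 1 and 1 = 1
((β implies α) implies β) implies ((α implies α) and ((β implies β) or β)) = 1 implies 1 = 1
and checking the remaining 24 assignments likewise gives ≥ 3/4 in every case.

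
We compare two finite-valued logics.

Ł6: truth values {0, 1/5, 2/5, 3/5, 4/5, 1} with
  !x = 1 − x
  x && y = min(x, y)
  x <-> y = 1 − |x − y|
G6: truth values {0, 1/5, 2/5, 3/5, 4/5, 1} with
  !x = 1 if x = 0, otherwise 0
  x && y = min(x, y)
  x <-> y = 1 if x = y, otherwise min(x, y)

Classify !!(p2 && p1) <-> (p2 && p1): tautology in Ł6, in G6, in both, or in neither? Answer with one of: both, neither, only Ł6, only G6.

only Ł6

In Ł6: every assignment gives 1 — tautology.
In G6: at p1 = 1/5, p2 = 1/5 the value is 1/5 — not a tautology.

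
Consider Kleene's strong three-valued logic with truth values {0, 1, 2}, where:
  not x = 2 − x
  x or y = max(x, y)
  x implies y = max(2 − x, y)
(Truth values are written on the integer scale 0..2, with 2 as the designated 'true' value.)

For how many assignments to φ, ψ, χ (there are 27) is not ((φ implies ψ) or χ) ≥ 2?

1

value 2: 1 assignment (counts)
value 1: 7 assignments
value 0: 19 assignments
So 1 of the 27 assignments meets the threshold.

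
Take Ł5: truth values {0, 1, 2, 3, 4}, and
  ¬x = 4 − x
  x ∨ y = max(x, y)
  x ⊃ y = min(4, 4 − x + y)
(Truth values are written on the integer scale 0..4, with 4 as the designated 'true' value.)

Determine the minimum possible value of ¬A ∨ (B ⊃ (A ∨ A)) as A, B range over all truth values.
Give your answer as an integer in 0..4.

Take A = 2, B = 4:
¬A = ¬2 = 2
A ∨ A = 2 ∨ 2 = 2
B ⊃ (A ∨ A) = 4 ⊃ 2 = 2
¬A ∨ (B ⊃ (A ∨ A)) = 2 ∨ 2 = 2
No assignment yields a value below 2, so this is the minimum.

2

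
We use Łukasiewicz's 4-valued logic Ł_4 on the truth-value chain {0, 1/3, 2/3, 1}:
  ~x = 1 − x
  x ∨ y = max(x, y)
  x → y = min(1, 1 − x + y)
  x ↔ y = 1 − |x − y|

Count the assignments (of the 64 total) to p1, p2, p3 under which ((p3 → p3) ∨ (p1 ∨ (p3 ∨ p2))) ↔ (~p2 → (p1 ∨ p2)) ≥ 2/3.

56

value 1: 44 assignments (counts)
value 2/3: 12 assignments (counts)
value 1/3: 4 assignments
value 0: 4 assignments
So 56 of the 64 assignments meet the threshold.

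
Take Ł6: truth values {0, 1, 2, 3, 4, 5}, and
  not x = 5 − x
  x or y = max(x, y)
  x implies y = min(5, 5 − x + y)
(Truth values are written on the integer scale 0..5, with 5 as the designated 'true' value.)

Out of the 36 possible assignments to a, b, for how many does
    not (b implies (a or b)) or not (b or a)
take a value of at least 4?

4

value 5: 1 assignment (counts)
value 4: 3 assignments (counts)
value 3: 5 assignments
value 2: 7 assignments
value 1: 9 assignments
value 0: 11 assignments
So 4 of the 36 assignments meet the threshold.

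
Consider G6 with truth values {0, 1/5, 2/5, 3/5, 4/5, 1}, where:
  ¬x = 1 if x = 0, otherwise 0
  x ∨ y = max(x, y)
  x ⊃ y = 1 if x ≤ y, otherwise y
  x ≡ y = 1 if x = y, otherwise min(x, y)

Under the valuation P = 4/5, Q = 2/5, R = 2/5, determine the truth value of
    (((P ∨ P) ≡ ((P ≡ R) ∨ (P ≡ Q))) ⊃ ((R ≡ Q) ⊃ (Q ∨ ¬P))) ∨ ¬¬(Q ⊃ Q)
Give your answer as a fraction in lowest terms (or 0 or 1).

P ∨ P = 4/5 ∨ 4/5 = 4/5
P ≡ R = 4/5 ≡ 2/5 = 2/5
P ≡ Q = 4/5 ≡ 2/5 = 2/5
(P ≡ R) ∨ (P ≡ Q) = 2/5 ∨ 2/5 = 2/5
(P ∨ P) ≡ ((P ≡ R) ∨ (P ≡ Q)) = 4/5 ≡ 2/5 = 2/5
R ≡ Q = 2/5 ≡ 2/5 = 1
¬P = ¬4/5 = 0
Q ∨ ¬P = 2/5 ∨ 0 = 2/5
(R ≡ Q) ⊃ (Q ∨ ¬P) = 1 ⊃ 2/5 = 2/5
((P ∨ P) ≡ ((P ≡ R) ∨ (P ≡ Q))) ⊃ ((R ≡ Q) ⊃ (Q ∨ ¬P)) = 2/5 ⊃ 2/5 = 1
Q ⊃ Q = 2/5 ⊃ 2/5 = 1
¬(Q ⊃ Q) = ¬1 = 0
¬¬(Q ⊃ Q) = ¬0 = 1
(((P ∨ P) ≡ ((P ≡ R) ∨ (P ≡ Q))) ⊃ ((R ≡ Q) ⊃ (Q ∨ ¬P))) ∨ ¬¬(Q ⊃ Q) = 1 ∨ 1 = 1

1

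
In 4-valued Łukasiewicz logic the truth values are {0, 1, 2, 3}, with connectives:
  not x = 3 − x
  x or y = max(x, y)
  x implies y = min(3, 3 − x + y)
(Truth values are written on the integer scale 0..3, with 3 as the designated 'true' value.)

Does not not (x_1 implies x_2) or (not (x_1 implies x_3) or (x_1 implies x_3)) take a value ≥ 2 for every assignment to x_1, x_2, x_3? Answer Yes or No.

Yes

At x_1 = 1, x_2 = 3, x_3 = 2, for instance:
x_1 implies x_2 = 1 implies 3 = 3
not (x_1 implies x_2) = not 3 = 0
not not (x_1 implies x_2) = not 0 = 3
x_1 implies x_3 = 1 implies 2 = 3
not (x_1 implies x_3) = not 3 = 0
x_1 implies x_3 = 1 implies 2 = 3
not (x_1 implies x_3) or (x_1 implies x_3) = 0 or 3 = 3
not not (x_1 implies x_2) or (not (x_1 implies x_3) or (x_1 implies x_3)) = 3 or 3 = 3
and checking the remaining 63 assignments likewise gives ≥ 2 in every case.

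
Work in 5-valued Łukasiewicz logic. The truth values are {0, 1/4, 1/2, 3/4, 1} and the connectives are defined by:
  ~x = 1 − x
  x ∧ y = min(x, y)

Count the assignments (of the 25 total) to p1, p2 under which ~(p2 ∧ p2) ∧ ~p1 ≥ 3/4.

4

value 1: 1 assignment (counts)
value 3/4: 3 assignments (counts)
value 1/2: 5 assignments
value 1/4: 7 assignments
value 0: 9 assignments
So 4 of the 25 assignments meet the threshold.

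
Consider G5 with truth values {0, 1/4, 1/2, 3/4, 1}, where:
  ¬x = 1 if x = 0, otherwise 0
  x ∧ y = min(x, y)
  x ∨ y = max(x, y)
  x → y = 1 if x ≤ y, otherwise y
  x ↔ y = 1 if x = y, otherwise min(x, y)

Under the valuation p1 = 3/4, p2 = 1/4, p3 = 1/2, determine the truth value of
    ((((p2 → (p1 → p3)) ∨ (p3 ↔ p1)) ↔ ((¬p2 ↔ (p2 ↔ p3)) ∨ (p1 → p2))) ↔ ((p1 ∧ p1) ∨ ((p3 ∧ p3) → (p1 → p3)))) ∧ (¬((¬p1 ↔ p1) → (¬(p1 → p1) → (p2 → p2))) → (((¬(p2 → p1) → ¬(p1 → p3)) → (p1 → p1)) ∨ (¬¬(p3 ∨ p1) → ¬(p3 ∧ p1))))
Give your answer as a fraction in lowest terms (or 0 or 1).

p1 → p3 = 3/4 → 1/2 = 1/2
p2 → (p1 → p3) = 1/4 → 1/2 = 1
p3 ↔ p1 = 1/2 ↔ 3/4 = 1/2
(p2 → (p1 → p3)) ∨ (p3 ↔ p1) = 1 ∨ 1/2 = 1
¬p2 = ¬1/4 = 0
p2 ↔ p3 = 1/4 ↔ 1/2 = 1/4
¬p2 ↔ (p2 ↔ p3) = 0 ↔ 1/4 = 0
p1 → p2 = 3/4 → 1/4 = 1/4
(¬p2 ↔ (p2 ↔ p3)) ∨ (p1 → p2) = 0 ∨ 1/4 = 1/4
((p2 → (p1 → p3)) ∨ (p3 ↔ p1)) ↔ ((¬p2 ↔ (p2 ↔ p3)) ∨ (p1 → p2)) = 1 ↔ 1/4 = 1/4
p1 ∧ p1 = 3/4 ∧ 3/4 = 3/4
p3 ∧ p3 = 1/2 ∧ 1/2 = 1/2
p1 → p3 = 3/4 → 1/2 = 1/2
(p3 ∧ p3) → (p1 → p3) = 1/2 → 1/2 = 1
(p1 ∧ p1) ∨ ((p3 ∧ p3) → (p1 → p3)) = 3/4 ∨ 1 = 1
(((p2 → (p1 → p3)) ∨ (p3 ↔ p1)) ↔ ((¬p2 ↔ (p2 ↔ p3)) ∨ (p1 → p2))) ↔ ((p1 ∧ p1) ∨ ((p3 ∧ p3) → (p1 → p3))) = 1/4 ↔ 1 = 1/4
¬p1 = ¬3/4 = 0
¬p1 ↔ p1 = 0 ↔ 3/4 = 0
p1 → p1 = 3/4 → 3/4 = 1
¬(p1 → p1) = ¬1 = 0
p2 → p2 = 1/4 → 1/4 = 1
¬(p1 → p1) → (p2 → p2) = 0 → 1 = 1
(¬p1 ↔ p1) → (¬(p1 → p1) → (p2 → p2)) = 0 → 1 = 1
¬((¬p1 ↔ p1) → (¬(p1 → p1) → (p2 → p2))) = ¬1 = 0
p2 → p1 = 1/4 → 3/4 = 1
¬(p2 → p1) = ¬1 = 0
p1 → p3 = 3/4 → 1/2 = 1/2
¬(p1 → p3) = ¬1/2 = 0
¬(p2 → p1) → ¬(p1 → p3) = 0 → 0 = 1
p1 → p1 = 3/4 → 3/4 = 1
(¬(p2 → p1) → ¬(p1 → p3)) → (p1 → p1) = 1 → 1 = 1
p3 ∨ p1 = 1/2 ∨ 3/4 = 3/4
¬(p3 ∨ p1) = ¬3/4 = 0
¬¬(p3 ∨ p1) = ¬0 = 1
p3 ∧ p1 = 1/2 ∧ 3/4 = 1/2
¬(p3 ∧ p1) = ¬1/2 = 0
¬¬(p3 ∨ p1) → ¬(p3 ∧ p1) = 1 → 0 = 0
((¬(p2 → p1) → ¬(p1 → p3)) → (p1 → p1)) ∨ (¬¬(p3 ∨ p1) → ¬(p3 ∧ p1)) = 1 ∨ 0 = 1
¬((¬p1 ↔ p1) → (¬(p1 → p1) → (p2 → p2))) → (((¬(p2 → p1) → ¬(p1 → p3)) → (p1 → p1)) ∨ (¬¬(p3 ∨ p1) → ¬(p3 ∧ p1))) = 0 → 1 = 1
((((p2 → (p1 → p3)) ∨ (p3 ↔ p1)) ↔ ((¬p2 ↔ (p2 ↔ p3)) ∨ (p1 → p2))) ↔ ((p1 ∧ p1) ∨ ((p3 ∧ p3) → (p1 → p3)))) ∧ (¬((¬p1 ↔ p1) → (¬(p1 → p1) → (p2 → p2))) → (((¬(p2 → p1) → ¬(p1 → p3)) → (p1 → p1)) ∨ (¬¬(p3 ∨ p1) → ¬(p3 ∧ p1)))) = 1/4 ∧ 1 = 1/4

1/4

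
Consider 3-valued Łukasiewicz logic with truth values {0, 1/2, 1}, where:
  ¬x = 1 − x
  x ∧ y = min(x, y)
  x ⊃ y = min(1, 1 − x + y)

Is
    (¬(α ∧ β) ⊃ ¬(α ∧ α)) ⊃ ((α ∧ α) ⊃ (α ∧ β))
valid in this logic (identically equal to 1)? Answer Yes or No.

α = 0, β = 0 ↦ 1
α = 0, β = 1/2 ↦ 1
α = 0, β = 1 ↦ 1
α = 1/2, β = 0 ↦ 1
α = 1/2, β = 1/2 ↦ 1
α = 1/2, β = 1 ↦ 1
α = 1, β = 0 ↦ 1
α = 1, β = 1/2 ↦ 1
α = 1, β = 1 ↦ 1
Every assignment gives a value ≥ 1.

Yes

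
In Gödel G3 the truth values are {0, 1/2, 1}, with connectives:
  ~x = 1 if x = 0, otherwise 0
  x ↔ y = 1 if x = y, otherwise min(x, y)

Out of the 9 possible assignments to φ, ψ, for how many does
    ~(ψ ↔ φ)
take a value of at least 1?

φ = 0, ψ = 0 ↦ 0  <
φ = 0, ψ = 1/2 ↦ 1  ≥
φ = 0, ψ = 1 ↦ 1  ≥
φ = 1/2, ψ = 0 ↦ 1  ≥
φ = 1/2, ψ = 1/2 ↦ 0  <
φ = 1/2, ψ = 1 ↦ 0  <
φ = 1, ψ = 0 ↦ 1  ≥
φ = 1, ψ = 1/2 ↦ 0  <
φ = 1, ψ = 1 ↦ 0  <
So 4 of the 9 assignments meet the threshold.

4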